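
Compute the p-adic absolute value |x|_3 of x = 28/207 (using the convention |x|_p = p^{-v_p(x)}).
|28/207|_3 = 9

Step 1 — compute v_3(x) by factoring powers of 3 out of the numerator and denominator: v_3(28/207) = -2. Step 2 — apply |x|_p = p^{-v_p(x)} = 3^{2} = 9.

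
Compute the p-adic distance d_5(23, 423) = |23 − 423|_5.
d_5(23, 423) = 1/25

Step 1 — x − y = 23 − 423 = -400. Step 2 — v_5(-400) = 2 (factor: -400 = −(5^2 · 16); the sign does not affect v_p). Step 3 — |x − y|_5 = 5^{-2} = 1/25.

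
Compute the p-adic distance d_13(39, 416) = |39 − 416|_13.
d_13(39, 416) = 1/13

Step 1 — x − y = 39 − 416 = -377. Step 2 — v_13(-377) = 1 (factor: -377 = −(13^1 · 29); the sign does not affect v_p). Step 3 — |x − y|_13 = 13^{-1} = 1/13.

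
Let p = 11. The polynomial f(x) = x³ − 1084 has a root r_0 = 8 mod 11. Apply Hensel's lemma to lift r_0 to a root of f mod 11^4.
r_3 = 12416 (mod 14641)

Hensel: r_{i+1} = r_i − f(r_i)/f′(r_i) mod 11^{i+2}, where f′(x) = 3x². Iterate:
  r_0 = 8 (mod 11)
  r_1 = 74 (mod 121)
  r_2 = 437 (mod 1331)
  r_3 = 12416 (mod 14641)
Final: r = 12416 with f(r) ≡ 0 mod 11^4.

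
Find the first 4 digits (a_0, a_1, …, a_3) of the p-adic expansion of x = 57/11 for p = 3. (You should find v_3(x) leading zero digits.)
(a_0, …, a_3) = (0, 2, 1, 1)

v_3(57/11) = 1, so a_0 = ... = a_0 = 0. Factor out: x = 3^1 · u with u = 19/11 a unit in ℤ_3. Expand u iteratively via a_{v+i} = u_i mod 3, u_{i+1} = (u_i − a_{v+i})/3:
  u_0 = 19/11;  a_1 = 2;  u_1 = (u_0 − 2)/3 = -1/11
  u_1 = -1/11;  a_2 = 1;  u_2 = (u_1 − 1)/3 = -4/11
  u_2 = -4/11;  a_3 = 1;  u_3 = (u_2 − 1)/3 = -5/11
Digits: (0, 2, 1, 1).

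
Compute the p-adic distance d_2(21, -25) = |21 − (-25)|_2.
d_2(21, -25) = 1/2

Step 1 — x − y = 21 − (-25) = 46. Step 2 — v_2(46) = 1 (factor: 46 = (2^1 · 23); the sign does not affect v_p). Step 3 — |x − y|_2 = 2^{-1} = 1/2.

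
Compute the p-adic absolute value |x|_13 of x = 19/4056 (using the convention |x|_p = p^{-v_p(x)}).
|19/4056|_13 = 169

Step 1 — compute v_13(x) by factoring powers of 13 out of the numerator and denominator: v_13(19/4056) = -2. Step 2 — apply |x|_p = p^{-v_p(x)} = 13^{2} = 169.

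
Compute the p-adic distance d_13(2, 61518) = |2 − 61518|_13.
d_13(2, 61518) = 1/2197

Step 1 — x − y = 2 − 61518 = -61516. Step 2 — v_13(-61516) = 3 (factor: -61516 = −(13^3 · 28); the sign does not affect v_p). Step 3 — |x − y|_13 = 13^{-3} = 1/2197.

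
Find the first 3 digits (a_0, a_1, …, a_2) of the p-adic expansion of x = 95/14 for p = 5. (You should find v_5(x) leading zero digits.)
(a_0, …, a_2) = (0, 1, 4)

v_5(95/14) = 1, so a_0 = ... = a_0 = 0. Factor out: x = 5^1 · u with u = 19/14 a unit in ℤ_5. Expand u iteratively via a_{v+i} = u_i mod 5, u_{i+1} = (u_i − a_{v+i})/5:
  u_0 = 19/14;  a_1 = 1;  u_1 = (u_0 − 1)/5 = 1/14
  u_1 = 1/14;  a_2 = 4;  u_2 = (u_1 − 4)/5 = -11/14
Digits: (0, 1, 4).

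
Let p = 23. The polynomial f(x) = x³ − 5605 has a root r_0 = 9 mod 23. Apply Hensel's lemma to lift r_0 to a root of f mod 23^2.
r_1 = 262 (mod 529)

Hensel: r_{i+1} = r_i − f(r_i)/f′(r_i) mod 23^{i+2}, where f′(x) = 3x². Iterate:
  r_0 = 9 (mod 23)
  r_1 = 262 (mod 529)
Final: r = 262 with f(r) ≡ 0 mod 23^2.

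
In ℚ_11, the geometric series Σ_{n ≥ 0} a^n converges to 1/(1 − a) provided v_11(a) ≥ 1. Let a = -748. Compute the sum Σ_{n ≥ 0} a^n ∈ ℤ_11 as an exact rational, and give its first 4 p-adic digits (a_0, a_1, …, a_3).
Σ a^n = 1/(1 − a) = 1/749;  first 4 digits = (1, 9, 8, 4)

v_11(a) = 1 ≥ 1, so the series converges in ℤ_11 to 1/(1 − a) = 1/(1 − (-748)) = 1/749. Expand this rational in ℤ_11: compute digits iteratively via d_i = x_i mod 11, x_{i+1} = (x_i − d_i)/11. The first 4 digits are (1, 9, 8, 4).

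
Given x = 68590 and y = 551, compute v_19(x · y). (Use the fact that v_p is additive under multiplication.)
v_19(37793090) = 4

v_p(x) = 3 (factor: 68590 = 19^3 · 10); v_p(y) = 1 (factor: 551 = 19^1 · 29). Additivity: v_p(xy) = v_p(x) + v_p(y) = 3 + 1 = 4. (Direct check: xy = 37793090 = 19^4 · (290).)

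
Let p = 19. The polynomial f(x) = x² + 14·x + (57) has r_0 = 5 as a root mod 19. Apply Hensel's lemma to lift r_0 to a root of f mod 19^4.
r_3 = 60045 (mod 130321)

Hensel: r_{i+1} = r_i − f(r_i)·(f′(r_i))^{-1} mod 19^{i+2}, f′(x) = 2x + 14. Iterate:
  r_0 = 5 (mod 19)
  r_1 = 119 (mod 361)
  r_2 = 5173 (mod 6859)
  r_3 = 60045 (mod 130321)
Final: r = 60045 satisfies f(r) ≡ 0 mod 19^4.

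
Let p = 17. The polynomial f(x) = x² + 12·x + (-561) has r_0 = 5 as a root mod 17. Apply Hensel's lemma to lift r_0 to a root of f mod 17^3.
r_2 = 2759 (mod 4913)

Hensel: r_{i+1} = r_i − f(r_i)·(f′(r_i))^{-1} mod 17^{i+2}, f′(x) = 2x + 12. Iterate:
  r_0 = 5 (mod 17)
  r_1 = 158 (mod 289)
  r_2 = 2759 (mod 4913)
Final: r = 2759 satisfies f(r) ≡ 0 mod 17^3.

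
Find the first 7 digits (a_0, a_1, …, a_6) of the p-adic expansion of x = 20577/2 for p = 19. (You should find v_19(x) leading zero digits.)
(a_0, …, a_6) = (0, 0, 0, 11, 9, 9, 9)

v_19(20577/2) = 3, so a_0 = ... = a_2 = 0. Factor out: x = 19^3 · u with u = 3/2 a unit in ℤ_19. Expand u iteratively via a_{v+i} = u_i mod 19, u_{i+1} = (u_i − a_{v+i})/19:
  u_0 = 3/2;  a_3 = 11;  u_1 = (u_0 − 11)/19 = -1/2
  u_1 = -1/2;  a_4 = 9;  u_2 = (u_1 − 9)/19 = -1/2
  u_2 = -1/2;  a_5 = 9;  u_3 = (u_2 − 9)/19 = -1/2
  u_3 = -1/2;  a_6 = 9;  u_4 = (u_3 − 9)/19 = -1/2
Digits: (0, 0, 0, 11, 9, 9, 9).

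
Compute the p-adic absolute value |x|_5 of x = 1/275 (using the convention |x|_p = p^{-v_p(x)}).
|1/275|_5 = 25

Step 1 — compute v_5(x) by factoring powers of 5 out of the numerator and denominator: v_5(1/275) = -2. Step 2 — apply |x|_p = p^{-v_p(x)} = 5^{2} = 25.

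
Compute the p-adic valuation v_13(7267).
v_13(7267) = 2

v_13(n) is the largest exponent k such that 13^k divides n. Factor out: 7267 = 13^2 · 43. (Sign doesn't affect v_p.) So v_13(7267) = 2.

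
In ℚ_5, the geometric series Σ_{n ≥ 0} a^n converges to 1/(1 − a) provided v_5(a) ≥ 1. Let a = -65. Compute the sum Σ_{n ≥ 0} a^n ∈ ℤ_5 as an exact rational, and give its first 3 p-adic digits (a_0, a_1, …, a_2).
Σ a^n = 1/(1 − a) = 1/66;  first 3 digits = (1, 2, 1)

v_5(a) = 1 ≥ 1, so the series converges in ℤ_5 to 1/(1 − a) = 1/(1 − (-65)) = 1/66. Expand this rational in ℤ_5: compute digits iteratively via d_i = x_i mod 5, x_{i+1} = (x_i − d_i)/5. The first 3 digits are (1, 2, 1).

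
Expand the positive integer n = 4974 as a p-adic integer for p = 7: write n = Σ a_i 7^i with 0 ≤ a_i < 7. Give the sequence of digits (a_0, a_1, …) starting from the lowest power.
(a_0, a_1, …) = (4, 3, 3, 0, 2)

Repeated division by 7 gives the digits low-to-high: 4974 = 4 + 3·7^1 + 3·7^2 + 2·7^4. Digit sequence: (4, 3, 3, 0, 2).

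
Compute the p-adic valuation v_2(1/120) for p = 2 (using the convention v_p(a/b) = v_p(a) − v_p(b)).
v_2(1/120) = -3

Factor powers of 2 from the numerator and denominator of the reduced fraction: 1 = 2^0 · 1 and 120 = 2^3 · 15. Apply v_p(a/b) = v_p(a) − v_p(b): v_2(1/120) = 0 − 3 = -3.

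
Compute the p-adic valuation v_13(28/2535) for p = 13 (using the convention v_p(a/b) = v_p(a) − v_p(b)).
v_13(28/2535) = -2

Factor powers of 13 from the numerator and denominator of the reduced fraction: 28 = 13^0 · 28 and 2535 = 13^2 · 15. Apply v_p(a/b) = v_p(a) − v_p(b): v_13(28/2535) = 0 − 2 = -2.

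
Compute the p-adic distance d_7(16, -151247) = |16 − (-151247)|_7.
d_7(16, -151247) = 1/16807

Step 1 — x − y = 16 − (-151247) = 151263. Step 2 — v_7(151263) = 5 (factor: 151263 = (7^5 · 9); the sign does not affect v_p). Step 3 — |x − y|_7 = 7^{-5} = 1/16807.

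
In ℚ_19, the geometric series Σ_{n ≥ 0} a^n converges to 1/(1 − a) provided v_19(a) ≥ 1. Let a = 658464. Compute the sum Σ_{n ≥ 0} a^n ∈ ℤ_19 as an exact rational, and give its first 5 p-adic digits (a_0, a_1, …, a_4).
Σ a^n = 1/(1 − a) = -1/658463;  first 5 digits = (1, 0, 0, 1, 5)

v_19(a) = 3 ≥ 1, so the series converges in ℤ_19 to 1/(1 − a) = 1/(1 − 658464) = -1/658463. Expand this rational in ℤ_19: compute digits iteratively via d_i = x_i mod 19, x_{i+1} = (x_i − d_i)/19. The first 5 digits are (1, 0, 0, 1, 5).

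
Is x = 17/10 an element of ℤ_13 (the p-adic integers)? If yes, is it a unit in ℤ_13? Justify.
x ∈ ℤ_13^× (unit); v_13(x) = 0

ℤ_13 = {x ∈ ℚ_13 : v_13(x) ≥ 0} and ℤ_13^× = {x ∈ ℤ_13 : v_13(x) = 0}. Here v_13(17/10) = v_13(num) − v_13(den) = 0; compare against these criteria.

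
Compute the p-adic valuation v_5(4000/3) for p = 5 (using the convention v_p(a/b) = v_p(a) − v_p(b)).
v_5(4000/3) = 3

Factor powers of 5 from the numerator and denominator of the reduced fraction: 4000 = 5^3 · 32 and 3 = 5^0 · 3. Apply v_p(a/b) = v_p(a) − v_p(b): v_5(4000/3) = 3 − 0 = 3.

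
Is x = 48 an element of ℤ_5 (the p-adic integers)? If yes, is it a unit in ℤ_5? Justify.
x ∈ ℤ_5^× (unit); v_5(x) = 0

ℤ_5 = {x ∈ ℚ_5 : v_5(x) ≥ 0} and ℤ_5^× = {x ∈ ℤ_5 : v_5(x) = 0}. Here v_5(48) = v_5(num) − v_5(den) = 0; compare against these criteria.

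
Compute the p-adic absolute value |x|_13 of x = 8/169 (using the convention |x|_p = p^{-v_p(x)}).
|8/169|_13 = 169

Step 1 — compute v_13(x) by factoring powers of 13 out of the numerator and denominator: v_13(8/169) = -2. Step 2 — apply |x|_p = p^{-v_p(x)} = 13^{2} = 169.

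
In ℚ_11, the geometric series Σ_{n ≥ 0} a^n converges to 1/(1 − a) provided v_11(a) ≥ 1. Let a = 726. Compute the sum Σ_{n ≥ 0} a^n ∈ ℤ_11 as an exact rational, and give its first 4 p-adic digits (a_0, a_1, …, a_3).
Σ a^n = 1/(1 − a) = -1/725;  first 4 digits = (1, 0, 6, 0)

v_11(a) = 2 ≥ 1, so the series converges in ℤ_11 to 1/(1 − a) = 1/(1 − 726) = -1/725. Expand this rational in ℤ_11: compute digits iteratively via d_i = x_i mod 11, x_{i+1} = (x_i − d_i)/11. The first 4 digits are (1, 0, 6, 0).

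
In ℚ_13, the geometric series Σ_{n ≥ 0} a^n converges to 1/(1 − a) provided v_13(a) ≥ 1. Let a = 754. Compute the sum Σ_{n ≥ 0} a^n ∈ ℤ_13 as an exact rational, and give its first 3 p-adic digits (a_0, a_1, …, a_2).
Σ a^n = 1/(1 − a) = -1/753;  first 3 digits = (1, 6, 1)

v_13(a) = 1 ≥ 1, so the series converges in ℤ_13 to 1/(1 − a) = 1/(1 − 754) = -1/753. Expand this rational in ℤ_13: compute digits iteratively via d_i = x_i mod 13, x_{i+1} = (x_i − d_i)/13. The first 3 digits are (1, 6, 1).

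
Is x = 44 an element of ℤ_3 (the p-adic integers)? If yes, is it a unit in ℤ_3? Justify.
x ∈ ℤ_3^× (unit); v_3(x) = 0

ℤ_3 = {x ∈ ℚ_3 : v_3(x) ≥ 0} and ℤ_3^× = {x ∈ ℤ_3 : v_3(x) = 0}. Here v_3(44) = v_3(num) − v_3(den) = 0; compare against these criteria.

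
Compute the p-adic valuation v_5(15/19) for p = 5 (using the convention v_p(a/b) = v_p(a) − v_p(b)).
v_5(15/19) = 1

Factor powers of 5 from the numerator and denominator of the reduced fraction: 15 = 5^1 · 3 and 19 = 5^0 · 19. Apply v_p(a/b) = v_p(a) − v_p(b): v_5(15/19) = 1 − 0 = 1.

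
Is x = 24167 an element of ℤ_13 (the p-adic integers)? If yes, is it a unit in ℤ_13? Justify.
x ∈ ℤ_13 but not a unit; v_13(x) = 3 > 0

ℤ_13 = {x ∈ ℚ_13 : v_13(x) ≥ 0} and ℤ_13^× = {x ∈ ℤ_13 : v_13(x) = 0}. Here v_13(24167) = v_13(num) − v_13(den) = 3; compare against these criteria.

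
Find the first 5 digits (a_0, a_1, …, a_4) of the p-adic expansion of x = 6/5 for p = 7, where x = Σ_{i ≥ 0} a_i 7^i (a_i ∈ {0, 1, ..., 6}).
(a_0, …, a_4) = (4, 1, 4, 5, 2)

v_7(6/5) = 0 (numerator and denominator both coprime to 7), so x ∈ ℤ_7^×. Compute digits iteratively via a_i = x_i mod 7, x_{i+1} = (x_i − a_i)/7, with x_0 = x:
  x_0 = 6/5;  a_0 = 4;  x_1 = (x_0 − 4)/7 = -2/5
  x_1 = -2/5;  a_1 = 1;  x_2 = (x_1 − 1)/7 = -1/5
  x_2 = -1/5;  a_2 = 4;  x_3 = (x_2 − 4)/7 = -3/5
  x_3 = -3/5;  a_3 = 5;  x_4 = (x_3 − 5)/7 = -4/5
  x_4 = -4/5;  a_4 = 2;  x_5 = (x_4 − 2)/7 = -2/5
Digits: (4, 1, 4, 5, 2).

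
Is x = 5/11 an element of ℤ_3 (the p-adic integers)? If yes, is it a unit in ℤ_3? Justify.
x ∈ ℤ_3^× (unit); v_3(x) = 0

ℤ_3 = {x ∈ ℚ_3 : v_3(x) ≥ 0} and ℤ_3^× = {x ∈ ℤ_3 : v_3(x) = 0}. Here v_3(5/11) = v_3(num) − v_3(den) = 0; compare against these criteria.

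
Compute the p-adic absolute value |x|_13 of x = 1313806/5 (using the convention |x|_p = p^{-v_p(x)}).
|1313806/5|_13 = 1/28561

Step 1 — compute v_13(x) by factoring powers of 13 out of the numerator and denominator: v_13(1313806/5) = 4. Step 2 — apply |x|_p = p^{-v_p(x)} = 13^{-4} = 1/28561.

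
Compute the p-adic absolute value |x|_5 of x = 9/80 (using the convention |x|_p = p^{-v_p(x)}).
|9/80|_5 = 5

Step 1 — compute v_5(x) by factoring powers of 5 out of the numerator and denominator: v_5(9/80) = -1. Step 2 — apply |x|_p = p^{-v_p(x)} = 5^{1} = 5.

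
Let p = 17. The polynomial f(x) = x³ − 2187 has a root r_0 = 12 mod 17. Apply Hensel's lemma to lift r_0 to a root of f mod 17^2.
r_1 = 284 (mod 289)

Hensel: r_{i+1} = r_i − f(r_i)/f′(r_i) mod 17^{i+2}, where f′(x) = 3x². Iterate:
  r_0 = 12 (mod 17)
  r_1 = 284 (mod 289)
Final: r = 284 with f(r) ≡ 0 mod 17^2.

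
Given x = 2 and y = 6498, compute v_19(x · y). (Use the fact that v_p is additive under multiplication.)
v_19(12996) = 2

v_p(x) = 0 (factor: 2 = 19^0 · 2); v_p(y) = 2 (factor: 6498 = 19^2 · 18). Additivity: v_p(xy) = v_p(x) + v_p(y) = 0 + 2 = 2. (Direct check: xy = 12996 = 19^2 · (36).)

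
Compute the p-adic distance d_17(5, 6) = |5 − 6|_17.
d_17(5, 6) = 1

Step 1 — x − y = 5 − 6 = -1. Step 2 — v_17(-1) = 0 (factor: -1 = −(17^0 · 1); the sign does not affect v_p). Step 3 — |x − y|_17 = 17^{0} = 1.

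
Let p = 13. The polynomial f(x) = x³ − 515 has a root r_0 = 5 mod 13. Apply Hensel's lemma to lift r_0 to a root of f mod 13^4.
r_3 = 1903 (mod 28561)

Hensel: r_{i+1} = r_i − f(r_i)/f′(r_i) mod 13^{i+2}, where f′(x) = 3x². Iterate:
  r_0 = 5 (mod 13)
  r_1 = 44 (mod 169)
  r_2 = 1903 (mod 2197)
  r_3 = 1903 (mod 28561)
Final: r = 1903 with f(r) ≡ 0 mod 13^4.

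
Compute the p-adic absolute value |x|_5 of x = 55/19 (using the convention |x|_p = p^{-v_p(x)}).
|55/19|_5 = 1/5

Step 1 — compute v_5(x) by factoring powers of 5 out of the numerator and denominator: v_5(55/19) = 1. Step 2 — apply |x|_p = p^{-v_p(x)} = 5^{-1} = 1/5.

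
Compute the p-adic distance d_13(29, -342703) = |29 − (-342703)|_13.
d_13(29, -342703) = 1/28561

Step 1 — x − y = 29 − (-342703) = 342732. Step 2 — v_13(342732) = 4 (factor: 342732 = (13^4 · 12); the sign does not affect v_p). Step 3 — |x − y|_13 = 13^{-4} = 1/28561.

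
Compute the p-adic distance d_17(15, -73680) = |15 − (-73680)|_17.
d_17(15, -73680) = 1/4913

Step 1 — x − y = 15 − (-73680) = 73695. Step 2 — v_17(73695) = 3 (factor: 73695 = (17^3 · 15); the sign does not affect v_p). Step 3 — |x − y|_17 = 17^{-3} = 1/4913.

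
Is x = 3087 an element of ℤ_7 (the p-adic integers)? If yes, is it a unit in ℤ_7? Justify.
x ∈ ℤ_7 but not a unit; v_7(x) = 3 > 0

ℤ_7 = {x ∈ ℚ_7 : v_7(x) ≥ 0} and ℤ_7^× = {x ∈ ℤ_7 : v_7(x) = 0}. Here v_7(3087) = v_7(num) − v_7(den) = 3; compare against these criteria.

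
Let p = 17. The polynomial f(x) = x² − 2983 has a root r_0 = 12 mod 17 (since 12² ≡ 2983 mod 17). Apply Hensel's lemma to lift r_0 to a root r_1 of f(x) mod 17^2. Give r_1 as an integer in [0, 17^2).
r_1 = 46 (mod 289)

Hensel's recurrence: r_{i+1} = r_i − f(r_i)·(f′(r_i))^{-1} mod 17^{i+2}, with f′(x) = 2x. Iterate:
  r_0 = 12 (mod 17)
  r_1 = 46 (mod 289)
Final: r_1 = 46, and one checks f(r_1) ≡ 0 mod 17^2.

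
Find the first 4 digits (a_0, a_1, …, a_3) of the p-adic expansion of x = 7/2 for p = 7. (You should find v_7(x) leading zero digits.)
(a_0, …, a_3) = (0, 4, 3, 3)

v_7(7/2) = 1, so a_0 = ... = a_0 = 0. Factor out: x = 7^1 · u with u = 1/2 a unit in ℤ_7. Expand u iteratively via a_{v+i} = u_i mod 7, u_{i+1} = (u_i − a_{v+i})/7:
  u_0 = 1/2;  a_1 = 4;  u_1 = (u_0 − 4)/7 = -1/2
  u_1 = -1/2;  a_2 = 3;  u_2 = (u_1 − 3)/7 = -1/2
  u_2 = -1/2;  a_3 = 3;  u_3 = (u_2 − 3)/7 = -1/2
Digits: (0, 4, 3, 3).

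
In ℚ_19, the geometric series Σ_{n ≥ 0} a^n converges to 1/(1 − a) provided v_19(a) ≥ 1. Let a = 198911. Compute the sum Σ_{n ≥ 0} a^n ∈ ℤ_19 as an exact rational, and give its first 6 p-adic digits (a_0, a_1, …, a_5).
Σ a^n = 1/(1 − a) = -1/198910;  first 6 digits = (1, 0, 0, 10, 1, 0)

v_19(a) = 3 ≥ 1, so the series converges in ℤ_19 to 1/(1 − a) = 1/(1 − 198911) = -1/198910. Expand this rational in ℤ_19: compute digits iteratively via d_i = x_i mod 19, x_{i+1} = (x_i − d_i)/19. The first 6 digits are (1, 0, 0, 10, 1, 0).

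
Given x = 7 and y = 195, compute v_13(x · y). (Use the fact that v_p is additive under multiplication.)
v_13(1365) = 1

v_p(x) = 0 (factor: 7 = 13^0 · 7); v_p(y) = 1 (factor: 195 = 13^1 · 15). Additivity: v_p(xy) = v_p(x) + v_p(y) = 0 + 1 = 1. (Direct check: xy = 1365 = 13^1 · (105).)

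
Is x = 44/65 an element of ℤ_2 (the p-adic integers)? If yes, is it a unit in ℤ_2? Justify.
x ∈ ℤ_2 but not a unit; v_2(x) = 2 > 0

ℤ_2 = {x ∈ ℚ_2 : v_2(x) ≥ 0} and ℤ_2^× = {x ∈ ℤ_2 : v_2(x) = 0}. Here v_2(44/65) = v_2(num) − v_2(den) = 2; compare against these criteria.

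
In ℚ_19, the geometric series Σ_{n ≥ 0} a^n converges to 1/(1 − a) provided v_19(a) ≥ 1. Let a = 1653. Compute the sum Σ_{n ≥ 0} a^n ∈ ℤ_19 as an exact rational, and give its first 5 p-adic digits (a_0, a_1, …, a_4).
Σ a^n = 1/(1 − a) = -1/1652;  first 5 digits = (1, 11, 11, 0, 15)

v_19(a) = 1 ≥ 1, so the series converges in ℤ_19 to 1/(1 − a) = 1/(1 − 1653) = -1/1652. Expand this rational in ℤ_19: compute digits iteratively via d_i = x_i mod 19, x_{i+1} = (x_i − d_i)/19. The first 5 digits are (1, 11, 11, 0, 15).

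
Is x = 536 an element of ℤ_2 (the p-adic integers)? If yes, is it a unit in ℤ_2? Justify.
x ∈ ℤ_2 but not a unit; v_2(x) = 3 > 0

ℤ_2 = {x ∈ ℚ_2 : v_2(x) ≥ 0} and ℤ_2^× = {x ∈ ℤ_2 : v_2(x) = 0}. Here v_2(536) = v_2(num) − v_2(den) = 3; compare against these criteria.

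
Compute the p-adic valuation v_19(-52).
v_19(-52) = 0

v_19(n) is the largest exponent k such that 19^k divides n. Factor out: -52 = -19^0 · 52. (Sign doesn't affect v_p.) So v_19(-52) = 0.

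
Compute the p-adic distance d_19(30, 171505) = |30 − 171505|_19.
d_19(30, 171505) = 1/6859

Step 1 — x − y = 30 − 171505 = -171475. Step 2 — v_19(-171475) = 3 (factor: -171475 = −(19^3 · 25); the sign does not affect v_p). Step 3 — |x − y|_19 = 19^{-3} = 1/6859.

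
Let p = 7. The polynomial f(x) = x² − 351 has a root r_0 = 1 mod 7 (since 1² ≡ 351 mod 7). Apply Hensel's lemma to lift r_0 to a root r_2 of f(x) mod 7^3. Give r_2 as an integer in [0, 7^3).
r_2 = 127 (mod 343)

Hensel's recurrence: r_{i+1} = r_i − f(r_i)·(f′(r_i))^{-1} mod 7^{i+2}, with f′(x) = 2x. Iterate:
  r_0 = 1 (mod 7)
  r_1 = 29 (mod 49)
  r_2 = 127 (mod 343)
Final: r_2 = 127, and one checks f(r_2) ≡ 0 mod 7^3.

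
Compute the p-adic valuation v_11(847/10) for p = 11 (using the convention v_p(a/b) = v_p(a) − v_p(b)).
v_11(847/10) = 2

Factor powers of 11 from the numerator and denominator of the reduced fraction: 847 = 11^2 · 7 and 10 = 11^0 · 10. Apply v_p(a/b) = v_p(a) − v_p(b): v_11(847/10) = 2 − 0 = 2.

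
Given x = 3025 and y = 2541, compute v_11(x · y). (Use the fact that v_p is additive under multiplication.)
v_11(7686525) = 4

v_p(x) = 2 (factor: 3025 = 11^2 · 25); v_p(y) = 2 (factor: 2541 = 11^2 · 21). Additivity: v_p(xy) = v_p(x) + v_p(y) = 2 + 2 = 4. (Direct check: xy = 7686525 = 11^4 · (525).)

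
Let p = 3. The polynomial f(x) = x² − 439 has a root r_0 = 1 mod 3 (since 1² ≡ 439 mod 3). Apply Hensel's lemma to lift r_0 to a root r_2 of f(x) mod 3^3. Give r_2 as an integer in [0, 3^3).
r_2 = 13 (mod 27)

Hensel's recurrence: r_{i+1} = r_i − f(r_i)·(f′(r_i))^{-1} mod 3^{i+2}, with f′(x) = 2x. Iterate:
  r_0 = 1 (mod 3)
  r_1 = 4 (mod 9)
  r_2 = 13 (mod 27)
Final: r_2 = 13, and one checks f(r_2) ≡ 0 mod 3^3.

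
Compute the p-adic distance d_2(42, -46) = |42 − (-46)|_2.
d_2(42, -46) = 1/8

Step 1 — x − y = 42 − (-46) = 88. Step 2 — v_2(88) = 3 (factor: 88 = (2^3 · 11); the sign does not affect v_p). Step 3 — |x − y|_2 = 2^{-3} = 1/8.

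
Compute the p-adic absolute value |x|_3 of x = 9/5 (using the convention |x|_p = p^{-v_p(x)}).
|9/5|_3 = 1/9

Step 1 — compute v_3(x) by factoring powers of 3 out of the numerator and denominator: v_3(9/5) = 2. Step 2 — apply |x|_p = p^{-v_p(x)} = 3^{-2} = 1/9.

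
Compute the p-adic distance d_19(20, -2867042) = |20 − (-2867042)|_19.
d_19(20, -2867042) = 1/130321

Step 1 — x − y = 20 − (-2867042) = 2867062. Step 2 — v_19(2867062) = 4 (factor: 2867062 = (19^4 · 22); the sign does not affect v_p). Step 3 — |x − y|_19 = 19^{-4} = 1/130321.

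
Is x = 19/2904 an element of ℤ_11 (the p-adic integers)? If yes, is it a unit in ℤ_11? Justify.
x ∉ ℤ_11 (v_11(x) = -2 < 0)

ℤ_11 = {x ∈ ℚ_11 : v_11(x) ≥ 0} and ℤ_11^× = {x ∈ ℤ_11 : v_11(x) = 0}. Here v_11(19/2904) = v_11(num) − v_11(den) = -2; compare against these criteria.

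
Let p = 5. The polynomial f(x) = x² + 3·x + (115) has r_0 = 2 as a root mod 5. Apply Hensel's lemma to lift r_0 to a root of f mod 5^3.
r_2 = 2 (mod 125)

Hensel: r_{i+1} = r_i − f(r_i)·(f′(r_i))^{-1} mod 5^{i+2}, f′(x) = 2x + 3. Iterate:
  r_0 = 2 (mod 5)
  r_1 = 2 (mod 25)
  r_2 = 2 (mod 125)
Final: r = 2 satisfies f(r) ≡ 0 mod 5^3.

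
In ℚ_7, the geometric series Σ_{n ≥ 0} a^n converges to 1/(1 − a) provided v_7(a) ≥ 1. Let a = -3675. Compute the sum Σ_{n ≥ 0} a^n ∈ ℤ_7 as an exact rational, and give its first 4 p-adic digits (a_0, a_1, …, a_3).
Σ a^n = 1/(1 − a) = 1/3676;  first 4 digits = (1, 0, 2, 3)

v_7(a) = 2 ≥ 1, so the series converges in ℤ_7 to 1/(1 − a) = 1/(1 − (-3675)) = 1/3676. Expand this rational in ℤ_7: compute digits iteratively via d_i = x_i mod 7, x_{i+1} = (x_i − d_i)/7. The first 4 digits are (1, 0, 2, 3).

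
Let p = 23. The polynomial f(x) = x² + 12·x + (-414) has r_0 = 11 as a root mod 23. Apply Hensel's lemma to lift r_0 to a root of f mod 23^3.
r_2 = 2334 (mod 12167)

Hensel: r_{i+1} = r_i − f(r_i)·(f′(r_i))^{-1} mod 23^{i+2}, f′(x) = 2x + 12. Iterate:
  r_0 = 11 (mod 23)
  r_1 = 218 (mod 529)
  r_2 = 2334 (mod 12167)
Final: r = 2334 satisfies f(r) ≡ 0 mod 23^3.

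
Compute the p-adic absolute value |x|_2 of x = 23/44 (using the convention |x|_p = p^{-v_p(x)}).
|23/44|_2 = 4

Step 1 — compute v_2(x) by factoring powers of 2 out of the numerator and denominator: v_2(23/44) = -2. Step 2 — apply |x|_p = p^{-v_p(x)} = 2^{2} = 4.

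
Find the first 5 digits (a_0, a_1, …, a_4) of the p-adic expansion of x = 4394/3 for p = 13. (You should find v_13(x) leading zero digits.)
(a_0, …, a_4) = (0, 0, 0, 5, 4)

v_13(4394/3) = 3, so a_0 = ... = a_2 = 0. Factor out: x = 13^3 · u with u = 2/3 a unit in ℤ_13. Expand u iteratively via a_{v+i} = u_i mod 13, u_{i+1} = (u_i − a_{v+i})/13:
  u_0 = 2/3;  a_3 = 5;  u_1 = (u_0 − 5)/13 = -1/3
  u_1 = -1/3;  a_4 = 4;  u_2 = (u_1 − 4)/13 = -1/3
Digits: (0, 0, 0, 5, 4).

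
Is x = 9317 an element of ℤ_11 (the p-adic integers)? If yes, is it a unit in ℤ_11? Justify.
x ∈ ℤ_11 but not a unit; v_11(x) = 3 > 0

ℤ_11 = {x ∈ ℚ_11 : v_11(x) ≥ 0} and ℤ_11^× = {x ∈ ℤ_11 : v_11(x) = 0}. Here v_11(9317) = v_11(num) − v_11(den) = 3; compare against these criteria.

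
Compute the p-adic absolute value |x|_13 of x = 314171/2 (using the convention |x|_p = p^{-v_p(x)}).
|314171/2|_13 = 1/28561

Step 1 — compute v_13(x) by factoring powers of 13 out of the numerator and denominator: v_13(314171/2) = 4. Step 2 — apply |x|_p = p^{-v_p(x)} = 13^{-4} = 1/28561.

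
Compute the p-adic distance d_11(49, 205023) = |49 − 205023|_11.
d_11(49, 205023) = 1/14641

Step 1 — x − y = 49 − 205023 = -204974. Step 2 — v_11(-204974) = 4 (factor: -204974 = −(11^4 · 14); the sign does not affect v_p). Step 3 — |x − y|_11 = 11^{-4} = 1/14641.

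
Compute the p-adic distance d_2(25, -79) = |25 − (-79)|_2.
d_2(25, -79) = 1/8

Step 1 — x − y = 25 − (-79) = 104. Step 2 — v_2(104) = 3 (factor: 104 = (2^3 · 13); the sign does not affect v_p). Step 3 — |x − y|_2 = 2^{-3} = 1/8.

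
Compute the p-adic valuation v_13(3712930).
v_13(3712930) = 5

v_13(n) is the largest exponent k such that 13^k divides n. Factor out: 3712930 = 13^5 · 10. (Sign doesn't affect v_p.) So v_13(3712930) = 5.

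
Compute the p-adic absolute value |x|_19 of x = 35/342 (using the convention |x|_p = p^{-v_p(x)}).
|35/342|_19 = 19

Step 1 — compute v_19(x) by factoring powers of 19 out of the numerator and denominator: v_19(35/342) = -1. Step 2 — apply |x|_p = p^{-v_p(x)} = 19^{1} = 19.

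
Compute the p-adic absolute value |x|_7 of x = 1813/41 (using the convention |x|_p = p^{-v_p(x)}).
|1813/41|_7 = 1/49

Step 1 — compute v_7(x) by factoring powers of 7 out of the numerator and denominator: v_7(1813/41) = 2. Step 2 — apply |x|_p = p^{-v_p(x)} = 7^{-2} = 1/49.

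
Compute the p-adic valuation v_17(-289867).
v_17(-289867) = 3

v_17(n) is the largest exponent k such that 17^k divides n. Factor out: -289867 = -17^3 · 59. (Sign doesn't affect v_p.) So v_17(-289867) = 3.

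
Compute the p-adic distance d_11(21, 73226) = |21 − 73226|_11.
d_11(21, 73226) = 1/14641

Step 1 — x − y = 21 − 73226 = -73205. Step 2 — v_11(-73205) = 4 (factor: -73205 = −(11^4 · 5); the sign does not affect v_p). Step 3 — |x − y|_11 = 11^{-4} = 1/14641.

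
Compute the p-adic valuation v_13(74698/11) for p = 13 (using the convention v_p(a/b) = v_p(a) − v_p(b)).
v_13(74698/11) = 3

Factor powers of 13 from the numerator and denominator of the reduced fraction: 74698 = 13^3 · 34 and 11 = 13^0 · 11. Apply v_p(a/b) = v_p(a) − v_p(b): v_13(74698/11) = 3 − 0 = 3.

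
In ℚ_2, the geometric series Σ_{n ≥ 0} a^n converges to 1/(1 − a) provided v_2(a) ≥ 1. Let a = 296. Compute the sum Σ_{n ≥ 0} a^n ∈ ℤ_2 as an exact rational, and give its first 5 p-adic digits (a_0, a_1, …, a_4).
Σ a^n = 1/(1 − a) = -1/295;  first 5 digits = (1, 0, 0, 1, 0)

v_2(a) = 3 ≥ 1, so the series converges in ℤ_2 to 1/(1 − a) = 1/(1 − 296) = -1/295. Expand this rational in ℤ_2: compute digits iteratively via d_i = x_i mod 2, x_{i+1} = (x_i − d_i)/2. The first 5 digits are (1, 0, 0, 1, 0).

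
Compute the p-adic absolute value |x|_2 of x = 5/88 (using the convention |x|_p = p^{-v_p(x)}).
|5/88|_2 = 8

Step 1 — compute v_2(x) by factoring powers of 2 out of the numerator and denominator: v_2(5/88) = -3. Step 2 — apply |x|_p = p^{-v_p(x)} = 2^{3} = 8.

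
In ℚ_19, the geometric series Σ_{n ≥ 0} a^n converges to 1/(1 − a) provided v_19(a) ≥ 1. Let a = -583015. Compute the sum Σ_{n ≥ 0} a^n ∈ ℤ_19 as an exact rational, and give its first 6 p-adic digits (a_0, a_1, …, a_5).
Σ a^n = 1/(1 − a) = 1/583016;  first 6 digits = (1, 0, 0, 10, 14, 18)

v_19(a) = 3 ≥ 1, so the series converges in ℤ_19 to 1/(1 − a) = 1/(1 − (-583015)) = 1/583016. Expand this rational in ℤ_19: compute digits iteratively via d_i = x_i mod 19, x_{i+1} = (x_i − d_i)/19. The first 6 digits are (1, 0, 0, 10, 14, 18).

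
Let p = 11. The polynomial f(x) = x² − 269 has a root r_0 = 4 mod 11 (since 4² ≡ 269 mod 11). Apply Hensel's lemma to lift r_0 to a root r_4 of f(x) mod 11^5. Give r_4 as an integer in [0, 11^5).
r_4 = 78489 (mod 161051)

Hensel's recurrence: r_{i+1} = r_i − f(r_i)·(f′(r_i))^{-1} mod 11^{i+2}, with f′(x) = 2x. Iterate:
  r_0 = 4 (mod 11)
  r_1 = 81 (mod 121)
  r_2 = 1291 (mod 1331)
  r_3 = 5284 (mod 14641)
  r_4 = 78489 (mod 161051)
Final: r_4 = 78489, and one checks f(r_4) ≡ 0 mod 11^5.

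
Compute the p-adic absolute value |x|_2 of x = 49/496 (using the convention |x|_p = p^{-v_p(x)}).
|49/496|_2 = 16

Step 1 — compute v_2(x) by factoring powers of 2 out of the numerator and denominator: v_2(49/496) = -4. Step 2 — apply |x|_p = p^{-v_p(x)} = 2^{4} = 16.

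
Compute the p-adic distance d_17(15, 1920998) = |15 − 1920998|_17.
d_17(15, 1920998) = 1/83521

Step 1 — x − y = 15 − 1920998 = -1920983. Step 2 — v_17(-1920983) = 4 (factor: -1920983 = −(17^4 · 23); the sign does not affect v_p). Step 3 — |x − y|_17 = 17^{-4} = 1/83521.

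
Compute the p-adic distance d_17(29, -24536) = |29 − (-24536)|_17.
d_17(29, -24536) = 1/4913

Step 1 — x − y = 29 − (-24536) = 24565. Step 2 — v_17(24565) = 3 (factor: 24565 = (17^3 · 5); the sign does not affect v_p). Step 3 — |x − y|_17 = 17^{-3} = 1/4913.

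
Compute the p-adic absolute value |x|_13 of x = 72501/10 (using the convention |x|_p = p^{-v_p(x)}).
|72501/10|_13 = 1/2197

Step 1 — compute v_13(x) by factoring powers of 13 out of the numerator and denominator: v_13(72501/10) = 3. Step 2 — apply |x|_p = p^{-v_p(x)} = 13^{-3} = 1/2197.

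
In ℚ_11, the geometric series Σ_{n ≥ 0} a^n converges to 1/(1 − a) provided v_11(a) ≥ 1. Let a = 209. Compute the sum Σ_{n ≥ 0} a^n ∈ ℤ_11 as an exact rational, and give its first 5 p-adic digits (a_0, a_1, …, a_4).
Σ a^n = 1/(1 − a) = -1/208;  first 5 digits = (1, 8, 10, 5, 3)

v_11(a) = 1 ≥ 1, so the series converges in ℤ_11 to 1/(1 − a) = 1/(1 − 209) = -1/208. Expand this rational in ℤ_11: compute digits iteratively via d_i = x_i mod 11, x_{i+1} = (x_i − d_i)/11. The first 5 digits are (1, 8, 10, 5, 3).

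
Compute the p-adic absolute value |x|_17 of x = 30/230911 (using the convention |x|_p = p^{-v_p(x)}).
|30/230911|_17 = 4913

Step 1 — compute v_17(x) by factoring powers of 17 out of the numerator and denominator: v_17(30/230911) = -3. Step 2 — apply |x|_p = p^{-v_p(x)} = 17^{3} = 4913.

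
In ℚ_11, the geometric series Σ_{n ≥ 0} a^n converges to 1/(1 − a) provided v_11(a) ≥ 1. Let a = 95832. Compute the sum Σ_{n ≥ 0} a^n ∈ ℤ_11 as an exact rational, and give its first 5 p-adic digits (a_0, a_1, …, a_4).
Σ a^n = 1/(1 − a) = -1/95831;  first 5 digits = (1, 0, 0, 6, 6)

v_11(a) = 3 ≥ 1, so the series converges in ℤ_11 to 1/(1 − a) = 1/(1 − 95832) = -1/95831. Expand this rational in ℤ_11: compute digits iteratively via d_i = x_i mod 11, x_{i+1} = (x_i − d_i)/11. The first 5 digits are (1, 0, 0, 6, 6).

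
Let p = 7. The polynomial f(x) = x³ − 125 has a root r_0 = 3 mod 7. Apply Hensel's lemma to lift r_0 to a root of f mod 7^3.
r_2 = 248 (mod 343)

Hensel: r_{i+1} = r_i − f(r_i)/f′(r_i) mod 7^{i+2}, where f′(x) = 3x². Iterate:
  r_0 = 3 (mod 7)
  r_1 = 3 (mod 49)
  r_2 = 248 (mod 343)
Final: r = 248 with f(r) ≡ 0 mod 7^3.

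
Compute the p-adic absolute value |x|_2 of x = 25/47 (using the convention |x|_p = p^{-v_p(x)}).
|25/47|_2 = 1

Step 1 — compute v_2(x) by factoring powers of 2 out of the numerator and denominator: v_2(25/47) = 0. Step 2 — apply |x|_p = p^{-v_p(x)} = 2^{0} = 1.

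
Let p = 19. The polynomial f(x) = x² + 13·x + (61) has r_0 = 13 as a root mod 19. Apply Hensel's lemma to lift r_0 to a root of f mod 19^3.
r_2 = 6473 (mod 6859)

Hensel: r_{i+1} = r_i − f(r_i)·(f′(r_i))^{-1} mod 19^{i+2}, f′(x) = 2x + 13. Iterate:
  r_0 = 13 (mod 19)
  r_1 = 336 (mod 361)
  r_2 = 6473 (mod 6859)
Final: r = 6473 satisfies f(r) ≡ 0 mod 19^3.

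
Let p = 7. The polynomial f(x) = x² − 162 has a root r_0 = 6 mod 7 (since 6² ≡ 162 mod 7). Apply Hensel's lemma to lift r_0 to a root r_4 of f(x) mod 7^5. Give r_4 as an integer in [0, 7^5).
r_4 = 7489 (mod 16807)

Hensel's recurrence: r_{i+1} = r_i − f(r_i)·(f′(r_i))^{-1} mod 7^{i+2}, with f′(x) = 2x. Iterate:
  r_0 = 6 (mod 7)
  r_1 = 41 (mod 49)
  r_2 = 286 (mod 343)
  r_3 = 286 (mod 2401)
  r_4 = 7489 (mod 16807)
Final: r_4 = 7489, and one checks f(r_4) ≡ 0 mod 7^5.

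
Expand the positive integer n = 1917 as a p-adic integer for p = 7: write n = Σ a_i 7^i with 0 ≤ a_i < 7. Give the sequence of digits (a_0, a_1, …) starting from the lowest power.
(a_0, a_1, …) = (6, 0, 4, 5)

Repeated division by 7 gives the digits low-to-high: 1917 = 6 + 4·7^2 + 5·7^3. Digit sequence: (6, 0, 4, 5).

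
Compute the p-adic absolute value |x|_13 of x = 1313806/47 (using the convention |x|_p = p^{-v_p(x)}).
|1313806/47|_13 = 1/28561

Step 1 — compute v_13(x) by factoring powers of 13 out of the numerator and denominator: v_13(1313806/47) = 4. Step 2 — apply |x|_p = p^{-v_p(x)} = 13^{-4} = 1/28561.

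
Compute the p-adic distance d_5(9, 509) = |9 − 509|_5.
d_5(9, 509) = 1/125

Step 1 — x − y = 9 − 509 = -500. Step 2 — v_5(-500) = 3 (factor: -500 = −(5^3 · 4); the sign does not affect v_p). Step 3 — |x − y|_5 = 5^{-3} = 1/125.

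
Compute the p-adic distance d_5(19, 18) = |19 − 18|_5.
d_5(19, 18) = 1

Step 1 — x − y = 19 − 18 = 1. Step 2 — v_5(1) = 0 (factor: 1 = (5^0 · 1); the sign does not affect v_p). Step 3 — |x − y|_5 = 5^{0} = 1.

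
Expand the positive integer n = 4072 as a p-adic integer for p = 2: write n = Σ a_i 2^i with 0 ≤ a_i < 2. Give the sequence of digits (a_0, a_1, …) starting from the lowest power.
(a_0, a_1, …) = (0, 0, 0, 1, 0, 1, 1, 1, 1, 1, 1, 1)

Repeated division by 2 gives the digits low-to-high: 4072 = 1·2^3 + 1·2^5 + 1·2^6 + 1·2^7 + 1·2^8 + 1·2^9 + 1·2^10 + 1·2^11. Digit sequence: (0, 0, 0, 1, 0, 1, 1, 1, 1, 1, 1, 1).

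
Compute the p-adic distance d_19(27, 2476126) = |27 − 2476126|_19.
d_19(27, 2476126) = 1/2476099

Step 1 — x − y = 27 − 2476126 = -2476099. Step 2 — v_19(-2476099) = 5 (factor: -2476099 = −(19^5 · 1); the sign does not affect v_p). Step 3 — |x − y|_19 = 19^{-5} = 1/2476099.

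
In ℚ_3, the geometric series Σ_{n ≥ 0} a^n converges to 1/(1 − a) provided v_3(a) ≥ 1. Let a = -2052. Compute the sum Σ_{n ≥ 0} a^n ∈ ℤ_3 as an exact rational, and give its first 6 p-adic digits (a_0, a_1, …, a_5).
Σ a^n = 1/(1 − a) = 1/2053;  first 6 digits = (1, 0, 0, 2, 1, 0)

v_3(a) = 3 ≥ 1, so the series converges in ℤ_3 to 1/(1 − a) = 1/(1 − (-2052)) = 1/2053. Expand this rational in ℤ_3: compute digits iteratively via d_i = x_i mod 3, x_{i+1} = (x_i − d_i)/3. The first 6 digits are (1, 0, 0, 2, 1, 0).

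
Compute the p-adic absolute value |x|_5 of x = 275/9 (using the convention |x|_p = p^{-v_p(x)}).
|275/9|_5 = 1/25

Step 1 — compute v_5(x) by factoring powers of 5 out of the numerator and denominator: v_5(275/9) = 2. Step 2 — apply |x|_p = p^{-v_p(x)} = 5^{-2} = 1/25.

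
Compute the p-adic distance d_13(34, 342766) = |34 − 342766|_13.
d_13(34, 342766) = 1/28561

Step 1 — x − y = 34 − 342766 = -342732. Step 2 — v_13(-342732) = 4 (factor: -342732 = −(13^4 · 12); the sign does not affect v_p). Step 3 — |x − y|_13 = 13^{-4} = 1/28561.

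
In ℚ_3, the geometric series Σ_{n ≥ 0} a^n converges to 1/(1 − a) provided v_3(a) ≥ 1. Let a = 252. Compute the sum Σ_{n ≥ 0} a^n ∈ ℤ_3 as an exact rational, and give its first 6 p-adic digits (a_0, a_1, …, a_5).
Σ a^n = 1/(1 − a) = -1/251;  first 6 digits = (1, 0, 1, 0, 1, 1)

v_3(a) = 2 ≥ 1, so the series converges in ℤ_3 to 1/(1 − a) = 1/(1 − 252) = -1/251. Expand this rational in ℤ_3: compute digits iteratively via d_i = x_i mod 3, x_{i+1} = (x_i − d_i)/3. The first 6 digits are (1, 0, 1, 0, 1, 1).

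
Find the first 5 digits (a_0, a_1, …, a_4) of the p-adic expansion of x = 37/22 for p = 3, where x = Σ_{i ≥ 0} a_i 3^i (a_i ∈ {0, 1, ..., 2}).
(a_0, …, a_4) = (1, 2, 2, 2, 0)

v_3(37/22) = 0 (numerator and denominator both coprime to 3), so x ∈ ℤ_3^×. Compute digits iteratively via a_i = x_i mod 3, x_{i+1} = (x_i − a_i)/3, with x_0 = x:
  x_0 = 37/22;  a_0 = 1;  x_1 = (x_0 − 1)/3 = 5/22
  x_1 = 5/22;  a_1 = 2;  x_2 = (x_1 − 2)/3 = -13/22
  x_2 = -13/22;  a_2 = 2;  x_3 = (x_2 − 2)/3 = -19/22
  x_3 = -19/22;  a_3 = 2;  x_4 = (x_3 − 2)/3 = -21/22
  x_4 = -21/22;  a_4 = 0;  x_5 = (x_4 − 0)/3 = -7/22
Digits: (1, 2, 2, 2, 0).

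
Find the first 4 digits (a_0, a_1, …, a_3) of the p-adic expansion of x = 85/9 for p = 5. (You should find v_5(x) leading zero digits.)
(a_0, …, a_3) = (0, 3, 2, 4)

v_5(85/9) = 1, so a_0 = ... = a_0 = 0. Factor out: x = 5^1 · u with u = 17/9 a unit in ℤ_5. Expand u iteratively via a_{v+i} = u_i mod 5, u_{i+1} = (u_i − a_{v+i})/5:
  u_0 = 17/9;  a_1 = 3;  u_1 = (u_0 − 3)/5 = -2/9
  u_1 = -2/9;  a_2 = 2;  u_2 = (u_1 − 2)/5 = -4/9
  u_2 = -4/9;  a_3 = 4;  u_3 = (u_2 − 4)/5 = -8/9
Digits: (0, 3, 2, 4).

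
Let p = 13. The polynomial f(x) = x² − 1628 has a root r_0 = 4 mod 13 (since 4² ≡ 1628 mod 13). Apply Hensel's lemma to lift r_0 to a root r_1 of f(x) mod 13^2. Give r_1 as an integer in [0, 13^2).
r_1 = 121 (mod 169)

Hensel's recurrence: r_{i+1} = r_i − f(r_i)·(f′(r_i))^{-1} mod 13^{i+2}, with f′(x) = 2x. Iterate:
  r_0 = 4 (mod 13)
  r_1 = 121 (mod 169)
Final: r_1 = 121, and one checks f(r_1) ≡ 0 mod 13^2.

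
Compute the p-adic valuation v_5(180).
v_5(180) = 1

v_5(n) is the largest exponent k such that 5^k divides n. Factor out: 180 = 5^1 · 36. (Sign doesn't affect v_p.) So v_5(180) = 1.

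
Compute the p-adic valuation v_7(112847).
v_7(112847) = 4

v_7(n) is the largest exponent k such that 7^k divides n. Factor out: 112847 = 7^4 · 47. (Sign doesn't affect v_p.) So v_7(112847) = 4.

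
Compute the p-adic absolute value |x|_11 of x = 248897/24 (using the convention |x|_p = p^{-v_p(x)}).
|248897/24|_11 = 1/14641

Step 1 — compute v_11(x) by factoring powers of 11 out of the numerator and denominator: v_11(248897/24) = 4. Step 2 — apply |x|_p = p^{-v_p(x)} = 11^{-4} = 1/14641.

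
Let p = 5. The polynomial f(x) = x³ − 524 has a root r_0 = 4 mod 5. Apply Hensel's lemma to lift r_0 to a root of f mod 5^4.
r_3 = 174 (mod 625)

Hensel: r_{i+1} = r_i − f(r_i)/f′(r_i) mod 5^{i+2}, where f′(x) = 3x². Iterate:
  r_0 = 4 (mod 5)
  r_1 = 24 (mod 25)
  r_2 = 49 (mod 125)
  r_3 = 174 (mod 625)
Final: r = 174 with f(r) ≡ 0 mod 5^4.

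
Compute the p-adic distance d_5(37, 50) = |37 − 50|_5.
d_5(37, 50) = 1

Step 1 — x − y = 37 − 50 = -13. Step 2 — v_5(-13) = 0 (factor: -13 = −(5^0 · 13); the sign does not affect v_p). Step 3 — |x − y|_5 = 5^{0} = 1.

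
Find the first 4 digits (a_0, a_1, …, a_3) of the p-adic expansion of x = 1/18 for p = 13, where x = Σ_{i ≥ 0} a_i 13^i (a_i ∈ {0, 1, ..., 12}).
(a_0, …, a_3) = (8, 3, 12, 7)

v_13(1/18) = 0 (numerator and denominator both coprime to 13), so x ∈ ℤ_13^×. Compute digits iteratively via a_i = x_i mod 13, x_{i+1} = (x_i − a_i)/13, with x_0 = x:
  x_0 = 1/18;  a_0 = 8;  x_1 = (x_0 − 8)/13 = -11/18
  x_1 = -11/18;  a_1 = 3;  x_2 = (x_1 − 3)/13 = -5/18
  x_2 = -5/18;  a_2 = 12;  x_3 = (x_2 − 12)/13 = -17/18
  x_3 = -17/18;  a_3 = 7;  x_4 = (x_3 − 7)/13 = -11/18
Digits: (8, 3, 12, 7).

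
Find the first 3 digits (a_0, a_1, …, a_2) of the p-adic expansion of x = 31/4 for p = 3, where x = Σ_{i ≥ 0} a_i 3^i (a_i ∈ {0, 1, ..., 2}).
(a_0, …, a_2) = (1, 0, 0)

v_3(31/4) = 0 (numerator and denominator both coprime to 3), so x ∈ ℤ_3^×. Compute digits iteratively via a_i = x_i mod 3, x_{i+1} = (x_i − a_i)/3, with x_0 = x:
  x_0 = 31/4;  a_0 = 1;  x_1 = (x_0 − 1)/3 = 9/4
  x_1 = 9/4;  a_1 = 0;  x_2 = (x_1 − 0)/3 = 3/4
  x_2 = 3/4;  a_2 = 0;  x_3 = (x_2 − 0)/3 = 1/4
Digits: (1, 0, 0).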